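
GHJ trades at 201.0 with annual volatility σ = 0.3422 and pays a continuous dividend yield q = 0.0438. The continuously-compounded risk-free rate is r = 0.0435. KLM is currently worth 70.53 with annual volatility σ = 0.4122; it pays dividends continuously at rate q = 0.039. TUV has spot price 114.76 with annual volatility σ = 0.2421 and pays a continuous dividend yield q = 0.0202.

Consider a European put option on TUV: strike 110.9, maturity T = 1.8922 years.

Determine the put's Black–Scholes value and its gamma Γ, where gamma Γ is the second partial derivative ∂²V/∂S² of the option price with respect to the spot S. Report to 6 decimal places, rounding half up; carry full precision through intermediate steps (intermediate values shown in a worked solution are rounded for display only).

σ√T = 0.2421·√1.8922 = 0.333026
d₁ = (ln(S/K) + (r−q+σ²/2)T) / (σ√T) = (ln(114.76/110.9) + (0.0435−0.0202+0.2421²/2)·1.8922) / 0.333026 = (0.034214 + 0.099541) / 0.333026 = 0.401637
d₂ = d₁ − σ√T = 0.401637 − 0.333026 = 0.068611
e^{−rT} = 0.920986
e^{−qT} = 0.962499
N(−d₁) = 0.343976,  N(−d₂) = 0.472650
Put price V = K·e^{−rT}·N(−d₂) − S·e^{−qT}·N(−d₁) = 48.275179 − 37.994301 = 10.280878
φ(d₁) = (1/√(2π))·e^{−d₁²/2} = 0.368029
Γ = e^{−qT}·φ(d₁) / (S·σ·√T) = 0.009269

price = 10.280878
Γ = 0.009269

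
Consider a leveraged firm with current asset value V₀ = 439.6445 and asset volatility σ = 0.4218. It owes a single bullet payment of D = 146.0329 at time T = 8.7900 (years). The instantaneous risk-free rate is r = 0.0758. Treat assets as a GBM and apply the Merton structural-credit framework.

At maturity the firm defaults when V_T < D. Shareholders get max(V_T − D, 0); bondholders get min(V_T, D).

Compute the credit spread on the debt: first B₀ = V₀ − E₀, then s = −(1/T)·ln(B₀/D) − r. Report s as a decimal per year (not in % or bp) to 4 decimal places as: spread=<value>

With assets at 439.6445 and a single debt payment of 146.0329 at 8.7900 years:
d₁ = [ln(V₀/D) + (r + σ²/2)T] / (σ√T)
   = [ln(439.6445/146.0329) + (0.0758 + 0.5·0.4218²)·8.7900] / (0.4218·√8.7900)
   = [1.102135 + 1.448219] / 1.250550 = 2.039386
d₂ = d₁ − σ√T = 2.039386 − 1.250550 = 0.788836
N(d₁) = 0.979294,  N(d₂) = 0.784896,  e^(−rT) = 0.513615
E₀ = V₀·N(d₁) − D·e^(−rT)·N(d₂)
   = 439.6445·0.979294 − 146.0329·0.513615·0.784896 = 371.670479
B₀ = V₀ − E₀ = 439.6445 − 371.670479 = 67.974021
spread = −(1/T)·ln(B₀/D) − r = −(1/8.7900)·ln(67.974021/146.0329) − 0.0758 = 0.01119731

spread=0.0112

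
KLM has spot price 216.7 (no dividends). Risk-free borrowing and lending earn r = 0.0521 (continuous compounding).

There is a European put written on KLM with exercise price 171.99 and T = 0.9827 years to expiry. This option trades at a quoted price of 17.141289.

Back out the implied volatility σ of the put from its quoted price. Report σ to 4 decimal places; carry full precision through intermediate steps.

At σ = 0.5143 the Black–Scholes value reproduces the quote:
σ√T = 0.5143·√0.9827 = 0.509832
d₁ = (ln(S/K) + (r+σ²/2)T) / (σ√T) = (ln(216.7/171.99) + (0.0521+0.5143²/2)·0.9827) / 0.509832 = (0.231078 + 0.181163) / 0.509832 = 0.808581
d₂ = d₁ − σ√T = 0.808581 − 0.509832 = 0.298749
e^{−rT} = 0.950090
N(−d₁) = 0.209378,  N(−d₂) = 0.382566
V = K·e^{−rT}·N(−d₂) − S·N(−d₁) = 62.513506 − 45.372217 = 17.141289 (the quoted price), and the Black–Scholes price is strictly increasing in σ, so σ is unique

sigma = 0.5143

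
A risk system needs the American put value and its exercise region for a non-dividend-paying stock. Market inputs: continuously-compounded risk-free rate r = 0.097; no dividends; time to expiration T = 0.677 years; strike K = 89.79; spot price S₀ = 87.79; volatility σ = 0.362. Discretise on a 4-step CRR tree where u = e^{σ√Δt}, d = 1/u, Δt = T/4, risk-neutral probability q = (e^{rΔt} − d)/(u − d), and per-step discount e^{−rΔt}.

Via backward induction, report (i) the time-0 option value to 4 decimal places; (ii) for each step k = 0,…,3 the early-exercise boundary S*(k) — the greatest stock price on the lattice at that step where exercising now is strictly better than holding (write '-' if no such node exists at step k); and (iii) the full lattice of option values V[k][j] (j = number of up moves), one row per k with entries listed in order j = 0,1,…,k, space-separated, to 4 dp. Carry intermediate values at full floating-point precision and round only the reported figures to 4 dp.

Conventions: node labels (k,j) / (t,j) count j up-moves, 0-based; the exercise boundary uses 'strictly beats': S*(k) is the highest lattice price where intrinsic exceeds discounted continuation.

Δt=0.16925  u=1.16059  d=0.86163  q=0.51821  discount=0.98372
step 4 (expiry): payoffs max(K−S,0) = 41.4026 24.6138 2.0000 0.0000 0.0000
step 3: (k=3,j=0): S=56.1579, K−S=33.6321, hold=32.1700 ⇒ V=33.6321 exercise | (k=3,j=1): S=75.6427, K−S=14.1473, hold=12.6852 ⇒ V=14.1473 exercise | (k=3,j=2): S=101.8880, K−S=0.0000, hold=0.9479 ⇒ V=0.9479 continue | (k=3,j=3): S=137.2396, K−S=0.0000, hold=0.0000 ⇒ V=0.0000 continue  boundary S*=75.6427
step 2: (k=2,j=0): S=65.1762, K−S=24.6138, hold=23.1518 ⇒ V=24.6138 exercise | (k=2,j=1): S=87.7900, K−S=2.0000, hold=7.1883 ⇒ V=7.1883 continue | (k=2,j=2): S=118.2500, K−S=0.0000, hold=0.4493 ⇒ V=0.4493 continue  boundary S*=65.1762
step 1: (k=1,j=0): S=75.6427, K−S=14.1473, hold=15.3301 ⇒ V=15.3301 continue | (k=1,j=1): S=101.8880, K−S=0.0000, hold=3.6359 ⇒ V=3.6359 continue  boundary S*=-
step 0: (k=0,j=0): S=87.7900, K−S=2.0000, hold=9.1192 ⇒ V=9.1192 continue  boundary S*=-

price = 9.1192
boundary = - - 65.1762 75.6427
tree:
9.1192
15.3301 3.6359
24.6138 7.1883 0.4493
33.6321 14.1473 0.9479 0.0000
41.4026 24.6138 2.0000 0.0000 0.0000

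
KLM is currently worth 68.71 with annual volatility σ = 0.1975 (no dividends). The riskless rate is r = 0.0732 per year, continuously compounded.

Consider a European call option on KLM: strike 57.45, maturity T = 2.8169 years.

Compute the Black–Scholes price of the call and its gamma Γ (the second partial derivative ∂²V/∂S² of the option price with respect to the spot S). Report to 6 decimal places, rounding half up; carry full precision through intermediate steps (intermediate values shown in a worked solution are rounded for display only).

σ√T = 0.1975·√2.8169 = 0.331477
d₁ = (ln(S/K) + (r+σ²/2)T) / (σ√T) = (ln(68.71/57.45) + (0.0732+0.1975²/2)·2.8169) / 0.331477 = (0.178980 + 0.261135) / 0.331477 = 1.327742
d₂ = d₁ − σ√T = 1.327742 − 0.331477 = 0.996265
e^{−rT} = 0.813673
N(d₁) = 0.907868,  N(d₂) = 0.840439
Call price V = S·N(d₁) − K·e^{−rT}·N(d₂) = 62.379627 − 39.286752 = 23.092875
φ(d₁) = (1/√(2π))·e^{−d₁²/2} = 0.165235
Γ = φ(d₁) / (S·σ·√T) = 0.007255

price = 23.092875
Γ = 0.007255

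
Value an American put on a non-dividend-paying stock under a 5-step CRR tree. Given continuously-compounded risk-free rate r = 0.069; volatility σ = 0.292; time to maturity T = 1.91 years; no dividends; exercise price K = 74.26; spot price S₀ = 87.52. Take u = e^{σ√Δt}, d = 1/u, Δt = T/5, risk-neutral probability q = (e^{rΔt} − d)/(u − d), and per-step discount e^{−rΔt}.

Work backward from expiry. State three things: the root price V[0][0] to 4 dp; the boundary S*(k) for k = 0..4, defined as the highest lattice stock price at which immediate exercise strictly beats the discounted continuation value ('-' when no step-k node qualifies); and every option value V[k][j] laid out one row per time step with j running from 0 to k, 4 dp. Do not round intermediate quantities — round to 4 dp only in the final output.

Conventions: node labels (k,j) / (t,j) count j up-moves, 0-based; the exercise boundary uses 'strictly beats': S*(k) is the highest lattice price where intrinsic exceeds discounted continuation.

params: Δt=0.38200 u=1.19778 d=0.83487 q=0.52860 e^(-rΔt)=0.97399
t_5 payoffs: 38.7612 23.3303 1.1918 0.0000 0.0000 0.0000
t_4: node(4,0) S=42.5199 payoff=31.7401 vs cont=29.8084 → 31.7401 [stop]  node(4,1) S=61.0028 payoff=13.2572 vs cont=11.3254 → 13.2572 [stop]  node(4,2) S=87.5200 payoff=0.0000 vs cont=0.5472 → 0.5472 [wait]  node(4,3) S=125.5640 payoff=0.0000 vs cont=0.0000 → 0.0000 [wait]  node(4,4) S=180.1452 payoff=0.0000 vs cont=0.0000 → 0.0000 [wait]  ⇒ S*(4)=61.0028
t_3: node(3,0) S=50.9297 payoff=23.3303 vs cont=21.3986 → 23.3303 [stop]  node(3,1) S=73.0682 payoff=1.1918 vs cont=6.3686 → 6.3686 [wait]  node(3,2) S=104.8301 payoff=0.0000 vs cont=0.2512 → 0.2512 [wait]  node(3,3) S=150.3986 payoff=0.0000 vs cont=0.0000 → 0.0000 [wait]  ⇒ S*(3)=50.9297
t_2: node(2,0) S=61.0028 payoff=13.2572 vs cont=13.9907 → 13.9907 [wait]  node(2,1) S=87.5200 payoff=0.0000 vs cont=3.0534 → 3.0534 [wait]  node(2,2) S=125.5640 payoff=0.0000 vs cont=0.1154 → 0.1154 [wait]  ⇒ S*(2)=-
t_1: node(1,0) S=73.0682 payoff=1.1918 vs cont=7.9957 → 7.9957 [wait]  node(1,1) S=104.8301 payoff=0.0000 vs cont=1.4613 → 1.4613 [wait]  ⇒ S*(1)=-
t_0: node(0,0) S=87.5200 payoff=0.0000 vs cont=4.4235 → 4.4235 [wait]  ⇒ S*(0)=-

price = 4.4235
boundary = - - - 50.9297 61.0028
tree:
4.4235
7.9957 1.4613
13.9907 3.0534 0.1154
23.3303 6.3686 0.2512 0.0000
31.7401 13.2572 0.5472 0.0000 0.0000
38.7612 23.3303 1.1918 0.0000 0.0000 0.0000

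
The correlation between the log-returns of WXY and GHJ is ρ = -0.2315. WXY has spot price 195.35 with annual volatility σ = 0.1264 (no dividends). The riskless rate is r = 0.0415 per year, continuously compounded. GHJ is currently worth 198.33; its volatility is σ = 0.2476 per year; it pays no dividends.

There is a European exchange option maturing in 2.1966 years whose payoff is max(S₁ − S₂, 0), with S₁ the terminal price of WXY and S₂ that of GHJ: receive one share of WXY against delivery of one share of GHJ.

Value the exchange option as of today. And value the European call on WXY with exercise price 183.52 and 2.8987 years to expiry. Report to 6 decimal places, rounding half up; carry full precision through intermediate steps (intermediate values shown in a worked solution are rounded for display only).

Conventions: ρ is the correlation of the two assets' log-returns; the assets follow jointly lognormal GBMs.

σ_eff = √(σ₁² + σ₂² − 2ρσ₁σ₂) = √(0.1264² + 0.2476² − 2·-0.2315·0.1264·0.2476) = 0.302941
d₁ = (ln(S₁/S₂) + (q₂ − q₁ + σ_eff²/2)T) / (σ_eff√T) = (ln(195.35/198.33) + (0.0 − 0.0 + 0.045887)·2.1966) / 0.448986 = 0.190774
d₂ = d₁ − σ_eff√T = 0.190774 − 0.448986 = -0.258212
N(d₁) = 0.575649,  N(d₂) = 0.398121
V = S₁·e^{−q₁T}·N(d₁) − S₂·e^{−q₂T}·N(d₂) = 112.452960 − 78.959434 = 33.493525
[vanilla: WXY call K=183.52]
σ√T = 0.1264·√2.8987 = 0.215203
d₁ = (ln(S/K) + (r+σ²/2)T) / (σ√T) = (ln(195.35/183.52) + (0.0415+0.1264²/2)·2.8987) / 0.215203 = (0.062469 + 0.143452) / 0.215203 = 0.956870
d₂ = d₁ − σ√T = 0.956870 − 0.215203 = 0.741667
e^{−rT} = 0.886658
N(d₁) = 0.830683,  N(d₂) = 0.770855
price = S·N(d₁) − K·e^{−rT}·N(d₂) = 162.274022 − 125.433158 = 36.840864

exchange price = 33.493525
price(WXY call K=183.52) = 36.840864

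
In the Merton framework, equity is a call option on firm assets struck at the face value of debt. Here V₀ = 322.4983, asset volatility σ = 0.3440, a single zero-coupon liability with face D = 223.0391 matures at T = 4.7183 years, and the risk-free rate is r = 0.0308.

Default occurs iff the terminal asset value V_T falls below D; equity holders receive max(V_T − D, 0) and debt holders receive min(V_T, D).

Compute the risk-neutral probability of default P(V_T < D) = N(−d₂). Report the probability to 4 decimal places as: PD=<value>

PD=0.3766

With assets at 322.4983 and a single debt payment of 223.0391 at 4.7183 years:
d₁ = [ln(V₀/D) + (r + σ²/2)T] / (σ√T)
   = [ln(322.4983/223.0391) + (0.0308 + 0.5·0.3440²)·4.7183] / (0.3440·√4.7183)
   = [0.368751 + 0.424496] / 0.747225 = 1.061591
d₂ = d₁ − σ√T = 1.061591 − 0.747225 = 0.314366
risk-neutral PD = N(−d₂) = N(-0.314366) = 0.376622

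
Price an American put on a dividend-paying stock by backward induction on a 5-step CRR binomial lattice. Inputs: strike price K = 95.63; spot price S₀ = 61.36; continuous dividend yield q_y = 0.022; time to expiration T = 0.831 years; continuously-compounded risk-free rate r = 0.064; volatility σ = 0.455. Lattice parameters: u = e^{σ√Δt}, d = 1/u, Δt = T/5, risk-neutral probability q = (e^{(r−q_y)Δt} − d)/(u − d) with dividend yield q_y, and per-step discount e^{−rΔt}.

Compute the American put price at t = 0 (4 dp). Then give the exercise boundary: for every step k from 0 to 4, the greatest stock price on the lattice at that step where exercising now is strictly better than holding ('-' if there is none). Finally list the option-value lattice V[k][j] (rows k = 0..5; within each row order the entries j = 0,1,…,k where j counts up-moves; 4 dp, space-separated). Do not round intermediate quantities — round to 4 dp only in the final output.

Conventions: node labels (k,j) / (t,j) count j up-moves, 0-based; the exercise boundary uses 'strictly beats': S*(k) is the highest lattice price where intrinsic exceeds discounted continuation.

price = 34.9204
boundary = - 50.9714 61.3600 50.9714 61.3600
tree:
34.9204
44.6586 24.8405
53.2883 34.2700 14.8768
60.4570 44.6586 23.1955 5.9278
66.4119 53.2883 34.2700 11.3584 0.0000
71.3587 60.4570 44.6586 21.7641 0.0000 0.0000

Δt=0.16620  u=1.20381  d=0.83069  q=0.47253  discount=0.98942
step 5 (expiry): payoffs max(K−S,0) = 71.3587 60.4570 44.6586 21.7641 0.0000 0.0000
step 4: (k=4,j=0): S=29.2181, K−S=66.4119, hold=65.5068 ⇒ V=66.4119 exercise | (k=4,j=1): S=42.3417, K−S=53.2883, hold=52.4310 ⇒ V=53.2883 exercise | (k=4,j=2): S=61.3600, K−S=34.2700, hold=33.4821 ⇒ V=34.2700 exercise | (k=4,j=3): S=88.9206, K−S=6.7094, hold=11.3584 ⇒ V=11.3584 continue | (k=4,j=4): S=128.8603, K−S=0.0000, hold=0.0000 ⇒ V=0.0000 continue  boundary S*=61.3600
step 3: (k=3,j=0): S=35.1730, K−S=60.4570, hold=59.5735 ⇒ V=60.4570 exercise | (k=3,j=1): S=50.9714, K−S=44.6586, hold=43.8328 ⇒ V=44.6586 exercise | (k=3,j=2): S=73.8659, K−S=21.7641, hold=23.1955 ⇒ V=23.1955 continue | (k=3,j=3): S=107.0436, K−S=0.0000, hold=5.9278 ⇒ V=5.9278 continue  boundary S*=50.9714
step 2: (k=2,j=0): S=42.3417, K−S=53.2883, hold=52.4310 ⇒ V=53.2883 exercise | (k=2,j=1): S=61.3600, K−S=34.2700, hold=34.1513 ⇒ V=34.2700 exercise | (k=2,j=2): S=88.9206, K−S=6.7094, hold=14.8768 ⇒ V=14.8768 continue  boundary S*=61.3600
step 1: (k=1,j=0): S=50.9714, K−S=44.6586, hold=43.8328 ⇒ V=44.6586 exercise | (k=1,j=1): S=73.8659, K−S=21.7641, hold=24.8405 ⇒ V=24.8405 continue  boundary S*=50.9714
step 0: (k=0,j=0): S=61.3600, K−S=34.2700, hold=34.9204 ⇒ V=34.9204 continue  boundary S*=-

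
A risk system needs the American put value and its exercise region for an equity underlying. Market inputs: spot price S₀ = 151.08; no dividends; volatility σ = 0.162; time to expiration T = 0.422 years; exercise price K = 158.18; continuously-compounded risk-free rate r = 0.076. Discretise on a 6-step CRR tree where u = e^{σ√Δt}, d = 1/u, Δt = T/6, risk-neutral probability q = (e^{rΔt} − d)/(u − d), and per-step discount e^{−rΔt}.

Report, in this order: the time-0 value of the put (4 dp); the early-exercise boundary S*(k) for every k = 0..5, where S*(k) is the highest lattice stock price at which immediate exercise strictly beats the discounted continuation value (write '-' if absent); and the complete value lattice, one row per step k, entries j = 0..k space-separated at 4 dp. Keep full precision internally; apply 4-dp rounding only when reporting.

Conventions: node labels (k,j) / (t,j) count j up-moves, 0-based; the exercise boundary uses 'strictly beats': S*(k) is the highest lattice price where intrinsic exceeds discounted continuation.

Δt=0.07033, u=1.04390, d=0.95795, q=0.55162, disc=e^(-rΔt)=0.99467
k=6 terminal: V=max(K-S,0) → 41.4305 30.9550 19.5396 7.1000 0.0000 0.0000 0.0000
k=5: j=0 S=121.8748 intr=36.3052 cont=35.4620 V=36.3052[EX]; j=1 S=132.8101 intr=25.3699 cont=24.5266 V=25.3699[EX]; j=2 S=144.7266 intr=13.4534 cont=12.6101 V=13.4534[EX]; j=3 S=157.7123 intr=0.4677 cont=3.1666 V=3.1666[hold]; j=4 S=171.8632 intr=0.0000 cont=0.0000 V=0.0000[hold]; j=5 S=187.2838 intr=0.0000 cont=0.0000 V=0.0000[hold]  S*(5)=144.7266
k=4: j=0 S=127.2250 intr=30.9550 cont=30.1117 V=30.9550[EX]; j=1 S=138.6404 intr=19.5396 cont=18.6964 V=19.5396[EX]; j=2 S=151.0800 intr=7.1000 cont=7.7375 V=7.7375[hold]; j=3 S=164.6358 intr=0.0000 cont=1.4123 V=1.4123[hold]; j=4 S=179.4079 intr=0.0000 cont=0.0000 V=0.0000[hold]  S*(4)=138.6404
k=3: j=0 S=132.8101 intr=25.3699 cont=24.5266 V=25.3699[EX]; j=1 S=144.7266 intr=13.4534 cont=12.9599 V=13.4534[EX]; j=2 S=157.7123 intr=0.4677 cont=4.2258 V=4.2258[hold]; j=3 S=171.8632 intr=0.0000 cont=0.6299 V=0.6299[hold]  S*(3)=144.7266
k=2: j=0 S=138.6404 intr=19.5396 cont=18.6964 V=19.5396[EX]; j=1 S=151.0800 intr=7.1000 cont=8.3187 V=8.3187[hold]; j=2 S=164.6358 intr=0.0000 cont=2.2302 V=2.2302[hold]  S*(2)=138.6404
k=1: j=0 S=144.7266 intr=13.4534 cont=13.2788 V=13.4534[EX]; j=1 S=157.7123 intr=0.4677 cont=4.9338 V=4.9338[hold]  S*(1)=144.7266
k=0: j=0 S=151.0800 intr=7.1000 cont=8.7072 V=8.7072[hold]  S*(0)=-

price = 8.7072
boundary = - 144.7266 138.6404 144.7266 138.6404 144.7266
tree:
8.7072
13.4534 4.9338
19.5396 8.3187 2.2302
25.3699 13.4534 4.2258 0.6299
30.9550 19.5396 7.7375 1.4123 0.0000
36.3052 25.3699 13.4534 3.1666 0.0000 0.0000
41.4305 30.9550 19.5396 7.1000 0.0000 0.0000 0.0000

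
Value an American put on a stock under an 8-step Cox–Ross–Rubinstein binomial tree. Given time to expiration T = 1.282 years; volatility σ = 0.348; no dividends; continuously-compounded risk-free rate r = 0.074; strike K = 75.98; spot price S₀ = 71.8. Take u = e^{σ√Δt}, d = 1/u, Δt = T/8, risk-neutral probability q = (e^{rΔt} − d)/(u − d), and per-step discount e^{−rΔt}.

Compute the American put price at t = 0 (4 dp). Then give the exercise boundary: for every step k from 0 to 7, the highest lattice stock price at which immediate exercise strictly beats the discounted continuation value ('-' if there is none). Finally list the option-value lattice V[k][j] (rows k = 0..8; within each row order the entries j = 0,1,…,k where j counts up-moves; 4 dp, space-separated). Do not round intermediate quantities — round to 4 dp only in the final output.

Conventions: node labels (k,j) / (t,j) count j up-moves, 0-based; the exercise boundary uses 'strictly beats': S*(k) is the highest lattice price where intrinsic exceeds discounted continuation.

price = 10.8933
boundary = - - 54.3404 47.2739 54.3404 47.2739 54.3404 62.4631
tree:
10.8933
15.6029 6.5862
21.6396 10.1205 3.3167
28.7061 15.0772 5.5557 1.2252
34.8536 21.6396 9.0732 2.2782 0.2338
40.2017 28.7061 14.3345 4.1888 0.4807 0.0000
44.8544 34.8536 21.6396 7.5934 0.9885 0.0000 0.0000
48.9019 40.2017 28.7061 13.5169 2.0327 0.0000 0.0000 0.0000
52.4232 44.8544 34.8536 21.6396 4.1800 0.0000 0.0000 0.0000 0.0000

Δt=0.16025  u=1.14948  d=0.86996  q=0.50791  discount=0.98821
step 8 (expiry): payoffs max(K−S,0) = 52.4232 44.8544 34.8536 21.6396 4.1800 0.0000 0.0000 0.0000 0.0000
step 7: (k=7,j=0): S=27.0781, K−S=48.9019, hold=48.0063 ⇒ V=48.9019 exercise | (k=7,j=1): S=35.7783, K−S=40.2017, hold=39.3060 ⇒ V=40.2017 exercise | (k=7,j=2): S=47.2739, K−S=28.7061, hold=27.8104 ⇒ V=28.7061 exercise | (k=7,j=3): S=62.4631, K−S=13.5169, hold=12.6212 ⇒ V=13.5169 exercise | (k=7,j=4): S=82.5326, K−S=0.0000, hold=2.0327 ⇒ V=2.0327 continue | (k=7,j=5): S=109.0504, K−S=0.0000, hold=0.0000 ⇒ V=0.0000 continue | (k=7,j=6): S=144.0885, K−S=0.0000, hold=0.0000 ⇒ V=0.0000 continue | (k=7,j=7): S=190.3844, K−S=0.0000, hold=0.0000 ⇒ V=0.0000 continue  boundary S*=62.4631
step 6: (k=6,j=0): S=31.1256, K−S=44.8544, hold=43.9587 ⇒ V=44.8544 exercise | (k=6,j=1): S=41.1264, K−S=34.8536, hold=33.9579 ⇒ V=34.8536 exercise | (k=6,j=2): S=54.3404, K−S=21.6396, hold=20.7440 ⇒ V=21.6396 exercise | (k=6,j=3): S=71.8000, K−S=4.1800, hold=7.5934 ⇒ V=7.5934 continue | (k=6,j=4): S=94.8695, K−S=0.0000, hold=0.9885 ⇒ V=0.9885 continue | (k=6,j=5): S=125.3512, K−S=0.0000, hold=0.0000 ⇒ V=0.0000 continue | (k=6,j=6): S=165.6267, K−S=0.0000, hold=0.0000 ⇒ V=0.0000 continue  boundary S*=54.3404
step 5: (k=5,j=0): S=35.7783, K−S=40.2017, hold=39.3060 ⇒ V=40.2017 exercise | (k=5,j=1): S=47.2739, K−S=28.7061, hold=27.8104 ⇒ V=28.7061 exercise | (k=5,j=2): S=62.4631, K−S=13.5169, hold=14.3345 ⇒ V=14.3345 continue | (k=5,j=3): S=82.5326, K−S=0.0000, hold=4.1888 ⇒ V=4.1888 continue | (k=5,j=4): S=109.0504, K−S=0.0000, hold=0.4807 ⇒ V=0.4807 continue | (k=5,j=5): S=144.0885, K−S=0.0000, hold=0.0000 ⇒ V=0.0000 continue  boundary S*=47.2739
step 4: (k=4,j=0): S=41.1264, K−S=34.8536, hold=33.9579 ⇒ V=34.8536 exercise | (k=4,j=1): S=54.3404, K−S=21.6396, hold=21.1543 ⇒ V=21.6396 exercise | (k=4,j=2): S=71.8000, K−S=4.1800, hold=9.0732 ⇒ V=9.0732 continue | (k=4,j=3): S=94.8695, K−S=0.0000, hold=2.2782 ⇒ V=2.2782 continue | (k=4,j=4): S=125.3512, K−S=0.0000, hold=0.2338 ⇒ V=0.2338 continue  boundary S*=54.3404
step 3: (k=3,j=0): S=47.2739, K−S=28.7061, hold=27.8104 ⇒ V=28.7061 exercise | (k=3,j=1): S=62.4631, K−S=13.5169, hold=15.0772 ⇒ V=15.0772 continue | (k=3,j=2): S=82.5326, K−S=0.0000, hold=5.5557 ⇒ V=5.5557 continue | (k=3,j=3): S=109.0504, K−S=0.0000, hold=1.2252 ⇒ V=1.2252 continue  boundary S*=47.2739
step 2: (k=2,j=0): S=54.3404, K−S=21.6396, hold=21.5271 ⇒ V=21.6396 exercise | (k=2,j=1): S=71.8000, K−S=4.1800, hold=10.1205 ⇒ V=10.1205 continue | (k=2,j=2): S=94.8695, K−S=0.0000, hold=3.3167 ⇒ V=3.3167 continue  boundary S*=54.3404
step 1: (k=1,j=0): S=62.4631, K−S=13.5169, hold=15.6029 ⇒ V=15.6029 continue | (k=1,j=1): S=82.5326, K−S=0.0000, hold=6.5862 ⇒ V=6.5862 continue  boundary S*=-
step 0: (k=0,j=0): S=71.8000, K−S=4.1800, hold=10.8933 ⇒ V=10.8933 continue  boundary S*=-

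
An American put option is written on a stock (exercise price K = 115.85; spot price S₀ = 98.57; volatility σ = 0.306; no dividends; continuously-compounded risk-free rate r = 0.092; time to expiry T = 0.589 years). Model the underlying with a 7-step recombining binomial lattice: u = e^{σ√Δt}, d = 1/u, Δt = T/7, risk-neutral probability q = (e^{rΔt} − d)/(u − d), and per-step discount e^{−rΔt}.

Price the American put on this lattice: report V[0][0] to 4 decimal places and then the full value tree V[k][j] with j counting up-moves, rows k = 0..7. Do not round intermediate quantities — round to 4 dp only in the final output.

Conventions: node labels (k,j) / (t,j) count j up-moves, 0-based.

params: Δt=0.08414 u=1.09282 d=0.91506 q=0.52154 e^(-rΔt)=0.99229
t_7 payoffs: 62.8957 52.6089 40.3238 25.6523 8.1306 0.0000 0.0000 0.0000
k=6: node(6,0) S=57.8695 payoff=57.9805 vs cont=57.0871 → 57.9805 [stop]  node(6,1) S=69.1112 payoff=46.7388 vs cont=45.8455 → 46.7388 [stop]  node(6,2) S=82.5366 payoff=33.3134 vs cont=32.4201 → 33.3134 [stop]  node(6,3) S=98.5700 payoff=17.2800 vs cont=16.3867 → 17.2800 [stop]  node(6,4) S=117.7180 payoff=0.0000 vs cont=3.8602 → 3.8602 [wait]  node(6,5) S=140.5857 payoff=0.0000 vs cont=0.0000 → 0.0000 [wait]  node(6,6) S=167.8956 payoff=0.0000 vs cont=0.0000 → 0.0000 [wait]
k=5: node(5,0) S=63.2411 payoff=52.6089 vs cont=51.7156 → 52.6089 [stop]  node(5,1) S=75.5262 payoff=40.3238 vs cont=39.4305 → 40.3238 [stop]  node(5,2) S=90.1977 payoff=25.6523 vs cont=24.7589 → 25.6523 [stop]  node(5,3) S=107.7194 payoff=8.1306 vs cont=10.2017 → 10.2017 [wait]  node(5,4) S=128.6448 payoff=0.0000 vs cont=1.8327 → 1.8327 [wait]  node(5,5) S=153.6351 payoff=0.0000 vs cont=0.0000 → 0.0000 [wait]
k=4: node(4,0) S=69.1112 payoff=46.7388 vs cont=45.8455 → 46.7388 [stop]  node(4,1) S=82.5366 payoff=33.3134 vs cont=32.4201 → 33.3134 [stop]  node(4,2) S=98.5700 payoff=17.2800 vs cont=17.4585 → 17.4585 [wait]  node(4,3) S=117.7180 payoff=0.0000 vs cont=5.7919 → 5.7919 [wait]  node(4,4) S=140.5857 payoff=0.0000 vs cont=0.8701 → 0.8701 [wait]
k=3: node(3,0) S=75.5262 payoff=40.3238 vs cont=39.4305 → 40.3238 [stop]  node(3,1) S=90.1977 payoff=25.6523 vs cont=24.8513 → 25.6523 [stop]  node(3,2) S=107.7194 payoff=8.1306 vs cont=11.2862 → 11.2862 [wait]  node(3,3) S=128.6448 payoff=0.0000 vs cont=3.2001 → 3.2001 [wait]
k=2: node(2,0) S=82.5366 payoff=33.3134 vs cont=32.4201 → 33.3134 [stop]  node(2,1) S=98.5700 payoff=17.2800 vs cont=18.0197 → 18.0197 [wait]  node(2,2) S=117.7180 payoff=0.0000 vs cont=7.0144 → 7.0144 [wait]
k=1: node(1,0) S=90.1977 payoff=25.6523 vs cont=25.1417 → 25.6523 [stop]  node(1,1) S=107.7194 payoff=8.1306 vs cont=12.1853 → 12.1853 [wait]
k=0: node(0,0) S=98.5700 payoff=17.2800 vs cont=18.4850 → 18.4850 [wait]

price = 18.4850
tree:
18.4850
25.6523 12.1853
33.3134 18.0197 7.0144
40.3238 25.6523 11.2862 3.2001
46.7388 33.3134 17.4585 5.7919 0.8701
52.6089 40.3238 25.6523 10.2017 1.8327 0.0000
57.9805 46.7388 33.3134 17.2800 3.8602 0.0000 0.0000
62.8957 52.6089 40.3238 25.6523 8.1306 0.0000 0.0000 0.0000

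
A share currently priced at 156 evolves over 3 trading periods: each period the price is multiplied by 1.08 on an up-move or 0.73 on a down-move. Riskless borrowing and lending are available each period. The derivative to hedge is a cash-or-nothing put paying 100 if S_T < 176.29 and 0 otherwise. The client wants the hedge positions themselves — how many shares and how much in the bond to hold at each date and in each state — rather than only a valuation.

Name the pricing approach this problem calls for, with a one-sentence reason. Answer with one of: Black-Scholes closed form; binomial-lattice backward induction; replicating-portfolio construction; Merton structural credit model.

framework: replicating-portfolio construction

Key observation: a price alone would not answer the question — the per-node share/bond construction on the spot-156, 1.08/0.73 tree is required, and only the replicating-portfolio method yields it.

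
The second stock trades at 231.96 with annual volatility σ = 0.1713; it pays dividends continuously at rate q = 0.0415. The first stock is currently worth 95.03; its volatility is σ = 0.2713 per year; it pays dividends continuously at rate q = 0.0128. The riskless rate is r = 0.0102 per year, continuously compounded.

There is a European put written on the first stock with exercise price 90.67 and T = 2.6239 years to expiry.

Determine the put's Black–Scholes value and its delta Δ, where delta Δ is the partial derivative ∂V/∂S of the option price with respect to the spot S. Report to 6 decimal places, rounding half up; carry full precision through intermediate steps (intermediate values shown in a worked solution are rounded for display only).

price = 13.923681
Δ = -0.365390

σ√T = 0.2713·√2.6239 = 0.439464
d₁ = (ln(S/K) + (r−q+σ²/2)T) / (σ√T) = (ln(95.03/90.67) + (0.0102−0.0128+0.2713²/2)·2.6239) / 0.439464 = (0.046966 + 0.089742) / 0.439464 = 0.311080
d₂ = d₁ − σ√T = 0.311080 − 0.439464 = -0.128385
e^{−rT} = 0.973591
e^{−qT} = 0.966972
N(−d₁) = 0.377870,  N(−d₂) = 0.551078
Put price V = K·e^{−rT}·N(−d₂) − S·e^{−qT}·N(−d₁) = 48.646665 − 34.722984 = 13.923681
Δ = −e^{−qT}·N(−d₁) = -0.365390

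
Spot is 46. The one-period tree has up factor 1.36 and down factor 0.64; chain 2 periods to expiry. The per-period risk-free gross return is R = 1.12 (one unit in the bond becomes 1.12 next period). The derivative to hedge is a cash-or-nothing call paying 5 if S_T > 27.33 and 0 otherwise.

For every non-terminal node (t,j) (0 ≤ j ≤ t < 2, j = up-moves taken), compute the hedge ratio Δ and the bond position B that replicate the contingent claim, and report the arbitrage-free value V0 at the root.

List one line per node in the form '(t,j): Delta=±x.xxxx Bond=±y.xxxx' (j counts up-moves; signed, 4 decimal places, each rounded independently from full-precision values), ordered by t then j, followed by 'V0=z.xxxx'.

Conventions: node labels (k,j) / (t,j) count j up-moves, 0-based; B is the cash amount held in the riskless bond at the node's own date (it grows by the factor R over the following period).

(0,0): Delta=0.0449 Bond=1.4763
(1,0): Delta=0.2359 Bond=-3.9683
(1,1): Delta=0.0000 Bond=4.4643
V0=3.5431

The replicating-portfolio and risk-neutral prices coincide; use p* = (1.12−0.64)/(1.36−0.64) = 0.6667 for the latter.
Terminal payoffs: V(2,0)=0.0000, V(2,1)=5.0000, V(2,2)=5.0000
(1,0): S=29.4400. Δ = (V_up−V_dn)/(S_up−S_dn) = (5.0000−0.0000)/(40.0384−18.8416) = 0.2359. V = [p*·5.0000 + (1−p*)·0.0000]/1.12 = 2.9762. B = V − Δ·S = -3.9683.
(1,1): S=62.5600. Δ = (V_up−V_dn)/(S_up−S_dn) = (5.0000−5.0000)/(85.0816−40.0384) = 0.0000. V = [p*·5.0000 + (1−p*)·5.0000]/1.12 = 4.4643. B = V − Δ·S = 4.4643.
(0,0): S=46.0000. Δ = (V_up−V_dn)/(S_up−S_dn) = (4.4643−2.9762)/(62.5600−29.4400) = 0.0449. V = [p*·4.4643 + (1−p*)·2.9762]/1.12 = 3.5431. B = V − Δ·S = 1.4763.
As a check, the time-0 holding Δ(0,0)·S0 + B(0,0) comes to 3.5431 — exactly V0.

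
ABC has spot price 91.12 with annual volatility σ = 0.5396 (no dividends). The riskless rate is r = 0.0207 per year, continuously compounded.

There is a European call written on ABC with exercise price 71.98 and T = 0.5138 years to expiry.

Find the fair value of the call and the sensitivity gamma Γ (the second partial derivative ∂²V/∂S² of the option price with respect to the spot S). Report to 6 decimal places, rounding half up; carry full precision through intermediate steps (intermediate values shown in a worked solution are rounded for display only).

price = 24.796586
Γ = 0.008018

σ√T = 0.5396·√0.5138 = 0.386784
d₁ = (ln(S/K) + (r+σ²/2)T) / (σ√T) = (ln(91.12/71.98) + (0.0207+0.5396²/2)·0.5138) / 0.386784 = (0.235789 + 0.085437) / 0.386784 = 0.830503
d₂ = d₁ − σ√T = 0.830503 − 0.386784 = 0.443719
e^{−rT} = 0.989421
N(d₁) = 0.796873,  N(d₂) = 0.671377
Call price V = S·N(d₁) − K·e^{−rT}·N(d₂) = 72.611057 − 47.814471 = 24.796586
φ(d₁) = (1/√(2π))·e^{−d₁²/2} = 0.282576
Γ = φ(d₁) / (S·σ·√T) = 0.008018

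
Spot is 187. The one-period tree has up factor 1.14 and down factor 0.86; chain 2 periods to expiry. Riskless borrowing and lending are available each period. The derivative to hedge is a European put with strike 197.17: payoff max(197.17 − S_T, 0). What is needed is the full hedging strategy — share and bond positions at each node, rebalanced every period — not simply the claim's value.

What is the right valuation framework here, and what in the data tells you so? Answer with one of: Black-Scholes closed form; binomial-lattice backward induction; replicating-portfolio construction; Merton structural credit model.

framework: replicating-portfolio construction

Key observation: a price alone would not answer the question — the per-node share/bond construction on the spot-187, 1.14/0.86 tree is required, and only the replicating-portfolio method yields it.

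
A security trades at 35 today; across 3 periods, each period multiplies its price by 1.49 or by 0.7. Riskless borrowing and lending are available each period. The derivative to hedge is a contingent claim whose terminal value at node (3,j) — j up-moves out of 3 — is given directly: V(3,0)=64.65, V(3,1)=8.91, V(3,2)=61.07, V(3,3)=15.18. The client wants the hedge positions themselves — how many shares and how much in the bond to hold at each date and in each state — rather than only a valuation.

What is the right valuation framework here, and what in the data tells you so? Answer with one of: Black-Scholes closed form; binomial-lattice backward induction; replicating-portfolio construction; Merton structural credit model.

framework: replicating-portfolio construction

Key observation: since the answer must list Δ and B at each node of the 1.49/0.7 lattice on 35, the replicating-portfolio method — solving the two-state system at every node — is the one that applies.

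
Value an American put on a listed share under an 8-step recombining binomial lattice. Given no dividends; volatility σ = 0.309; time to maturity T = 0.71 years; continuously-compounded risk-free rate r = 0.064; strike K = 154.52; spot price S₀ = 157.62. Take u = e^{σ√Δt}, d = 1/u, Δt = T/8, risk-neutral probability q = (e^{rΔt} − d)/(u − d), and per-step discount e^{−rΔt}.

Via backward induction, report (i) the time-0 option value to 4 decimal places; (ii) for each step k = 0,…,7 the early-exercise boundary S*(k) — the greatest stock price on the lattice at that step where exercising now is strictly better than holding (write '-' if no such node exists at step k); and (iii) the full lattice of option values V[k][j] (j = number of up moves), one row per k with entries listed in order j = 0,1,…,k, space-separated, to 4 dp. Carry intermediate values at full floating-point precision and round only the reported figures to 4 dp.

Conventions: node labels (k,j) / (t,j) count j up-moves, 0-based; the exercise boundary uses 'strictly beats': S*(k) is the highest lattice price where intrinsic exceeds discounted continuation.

Δt=0.08875, u=1.09642, d=0.91206, q=0.50790, disc=e^(-rΔt)=0.99434
k=8 terminal: V=max(K-S,0) → 79.0485 63.7923 45.4521 23.4044 0.0000 0.0000 0.0000 0.0000 0.0000
k=7: j=0 S=82.7488 intr=71.7712 cont=70.8961 V=71.7712[EX]; j=1 S=99.4761 intr=55.0439 cont=54.1687 V=55.0439[EX]; j=2 S=119.5847 intr=34.9353 cont=34.0601 V=34.9353[EX]; j=3 S=143.7583 intr=10.7617 cont=11.4521 V=11.4521[hold]; j=4 S=172.8184 intr=0.0000 cont=0.0000 V=0.0000[hold]; j=5 S=207.7528 intr=0.0000 cont=0.0000 V=0.0000[hold]; j=6 S=249.7492 intr=0.0000 cont=0.0000 V=0.0000[hold]; j=7 S=300.2349 intr=0.0000 cont=0.0000 V=0.0000[hold]  S*(7)=119.5847
k=6: j=0 S=90.7277 intr=63.7923 cont=62.9171 V=63.7923[EX]; j=1 S=109.0679 intr=45.4521 cont=44.5769 V=45.4521[EX]; j=2 S=131.1156 intr=23.4044 cont=22.8779 V=23.4044[EX]; j=3 S=157.6200 intr=0.0000 cont=5.6037 V=5.6037[hold]; j=4 S=189.4822 intr=0.0000 cont=0.0000 V=0.0000[hold]; j=5 S=227.7852 intr=0.0000 cont=0.0000 V=0.0000[hold]; j=6 S=273.8310 intr=0.0000 cont=0.0000 V=0.0000[hold]  S*(6)=131.1156
k=5: j=0 S=99.4761 intr=55.0439 cont=54.1687 V=55.0439[EX]; j=1 S=119.5847 intr=34.9353 cont=34.0601 V=34.9353[EX]; j=2 S=143.7583 intr=10.7617 cont=14.2821 V=14.2821[hold]; j=3 S=172.8184 intr=0.0000 cont=2.7420 V=2.7420[hold]; j=4 S=207.7528 intr=0.0000 cont=0.0000 V=0.0000[hold]; j=5 S=249.7492 intr=0.0000 cont=0.0000 V=0.0000[hold]  S*(5)=119.5847
k=4: j=0 S=109.0679 intr=45.4521 cont=44.5769 V=45.4521[EX]; j=1 S=131.1156 intr=23.4044 cont=24.3071 V=24.3071[hold]; j=2 S=157.6200 intr=0.0000 cont=8.3732 V=8.3732[hold]; j=3 S=189.4822 intr=0.0000 cont=1.3417 V=1.3417[hold]; j=4 S=227.7852 intr=0.0000 cont=0.0000 V=0.0000[hold]  S*(4)=109.0679
k=3: j=0 S=119.5847 intr=34.9353 cont=34.5160 V=34.9353[EX]; j=1 S=143.7583 intr=10.7617 cont=16.1225 V=16.1225[hold]; j=2 S=172.8184 intr=0.0000 cont=4.7747 V=4.7747[hold]; j=3 S=207.7528 intr=0.0000 cont=0.6565 V=0.6565[hold]  S*(3)=119.5847
k=2: j=0 S=131.1156 intr=23.4044 cont=25.2365 V=25.2365[hold]; j=1 S=157.6200 intr=0.0000 cont=10.3003 V=10.3003[hold]; j=2 S=189.4822 intr=0.0000 cont=2.6679 V=2.6679[hold]  S*(2)=-
k=1: j=0 S=143.7583 intr=10.7617 cont=17.5505 V=17.5505[hold]; j=1 S=172.8184 intr=0.0000 cont=6.3874 V=6.3874[hold]  S*(1)=-
k=0: j=0 S=157.6200 intr=0.0000 cont=11.8135 V=11.8135[hold]  S*(0)=-

price = 11.8135
boundary = - - - 119.5847 109.0679 119.5847 131.1156 119.5847
tree:
11.8135
17.5505 6.3874
25.2365 10.3003 2.6679
34.9353 16.1225 4.7747 0.6565
45.4521 24.3071 8.3732 1.3417 0.0000
55.0439 34.9353 14.2821 2.7420 0.0000 0.0000
63.7923 45.4521 23.4044 5.6037 0.0000 0.0000 0.0000
71.7712 55.0439 34.9353 11.4521 0.0000 0.0000 0.0000 0.0000
79.0485 63.7923 45.4521 23.4044 0.0000 0.0000 0.0000 0.0000 0.0000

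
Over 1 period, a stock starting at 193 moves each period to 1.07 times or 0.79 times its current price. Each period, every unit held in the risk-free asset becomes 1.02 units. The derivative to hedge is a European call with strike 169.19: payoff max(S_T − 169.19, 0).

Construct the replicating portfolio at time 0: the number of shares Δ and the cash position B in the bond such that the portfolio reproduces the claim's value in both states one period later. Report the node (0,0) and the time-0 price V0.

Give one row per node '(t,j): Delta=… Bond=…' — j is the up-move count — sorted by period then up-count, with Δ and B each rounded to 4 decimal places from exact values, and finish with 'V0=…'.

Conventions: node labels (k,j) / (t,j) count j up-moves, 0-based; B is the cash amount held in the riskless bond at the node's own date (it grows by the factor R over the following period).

(0,0): Delta=0.6906 Bond=-103.2311
V0=30.0546

Arbitrage-free pricing uses the up-move probability p* = (R−d)/(u−d) = 0.8214, discounting each step at R = 1.02.
Payoffs at expiry: V(1,0)=0.0000, V(1,1)=37.3200
Node (0,0) S=193.0000: V=(p*·37.3200+(1−p*)·0.0000)/1.02=30.0546; Δ=(37.3200−0.0000)/(206.5100−152.4700)=0.6906; B=V−Δ·S=-103.2311
Check: Δ(0,0)·S0 + B(0,0) = 30.0546 = V0.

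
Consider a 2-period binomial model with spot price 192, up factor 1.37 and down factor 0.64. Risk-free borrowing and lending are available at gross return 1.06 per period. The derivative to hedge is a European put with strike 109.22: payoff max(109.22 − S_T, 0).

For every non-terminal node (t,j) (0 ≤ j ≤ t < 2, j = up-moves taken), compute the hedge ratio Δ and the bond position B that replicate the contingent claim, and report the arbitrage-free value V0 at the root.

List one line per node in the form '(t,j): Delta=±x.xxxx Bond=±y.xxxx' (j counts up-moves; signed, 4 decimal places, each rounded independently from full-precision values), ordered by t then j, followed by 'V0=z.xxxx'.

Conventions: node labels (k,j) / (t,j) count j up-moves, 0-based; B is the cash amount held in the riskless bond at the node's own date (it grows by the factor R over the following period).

(0,0): Delta=-0.0874 Bond=21.6879
(1,0): Delta=-0.3409 Bond=54.1357
(1,1): Delta=0.0000 Bond=0.0000
V0=4.9075

The replicating-portfolio and risk-neutral prices coincide; use p* = (1.06−0.64)/(1.37−0.64) = 0.5753 for the latter.
Terminal payoffs: V(2,0)=30.5768, V(2,1)=0.0000, V(2,2)=0.0000
  t=1,j=0: stock 122.8800 → up 168.3456 (V=0.0000), down 78.6432 (V=30.5768). Price 12.2497; hedge Δ=-0.3409, bond B=54.1357.
  t=1,j=1: stock 263.0400 → up 360.3648 (V=0.0000), down 168.3456 (V=0.0000). Price 0.0000; hedge Δ=0.0000, bond B=0.0000.
  t=0,j=0: stock 192.0000 → up 263.0400 (V=0.0000), down 122.8800 (V=12.2497). Price 4.9075; hedge Δ=-0.0874, bond B=21.6879.
As a check, the time-0 holding Δ(0,0)·S0 + B(0,0) comes to 4.9075 — exactly V0.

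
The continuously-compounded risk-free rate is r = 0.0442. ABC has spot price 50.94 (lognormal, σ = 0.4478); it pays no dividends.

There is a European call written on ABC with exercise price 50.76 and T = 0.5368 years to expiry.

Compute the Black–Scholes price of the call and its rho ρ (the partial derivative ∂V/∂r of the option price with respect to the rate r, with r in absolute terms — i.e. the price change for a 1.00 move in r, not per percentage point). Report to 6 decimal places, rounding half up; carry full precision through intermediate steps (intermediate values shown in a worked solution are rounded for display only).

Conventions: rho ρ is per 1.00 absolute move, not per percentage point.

σ√T = 0.4478·√0.5368 = 0.328088
d₁ = (ln(S/K) + (r+σ²/2)T) / (σ√T) = (ln(50.94/50.76) + (0.0442+0.4478²/2)·0.5368) / 0.328088 = (0.003540 + 0.077547) / 0.328088 = 0.247151
d₂ = d₁ − σ√T = 0.247151 − 0.328088 = -0.080937
e^{−rT} = 0.976553
N(d₁) = 0.597604,  N(d₂) = 0.467746
Call price V = S·N(d₁) − K·e^{−rT}·N(d₂) = 30.441963 − 23.186083 = 7.255880
ρ = K·T·e^{−rT}·N(d₂) = 12.446289

price = 7.255880
ρ = 12.446289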